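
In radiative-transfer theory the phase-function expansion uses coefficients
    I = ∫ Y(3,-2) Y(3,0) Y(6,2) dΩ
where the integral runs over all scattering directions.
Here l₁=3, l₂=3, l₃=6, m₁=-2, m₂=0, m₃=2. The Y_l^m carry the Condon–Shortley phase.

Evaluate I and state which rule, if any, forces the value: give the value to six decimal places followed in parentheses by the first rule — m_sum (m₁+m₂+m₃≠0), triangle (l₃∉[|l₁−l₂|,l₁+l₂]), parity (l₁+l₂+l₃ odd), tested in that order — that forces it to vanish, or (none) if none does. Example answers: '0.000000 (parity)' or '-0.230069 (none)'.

Checks pass: Σm=0; 12 even; l₃=6∈[0,6].
(2·3+1)(2·3+1)(2·6+1) = 637
Δ: 0! 6! 6! / 13! → 1/12012
sum: t=0:+1/1296 = 1/1296
3j²(3 3 6; 0 0 0) = Δ·Π!·Σ² = 100/3003  (sign +1)
sum: t=0:+1/4320 = 1/4320
3j²(3 3 6; -2 0 2) = Δ·Π!·Σ² = 8/429  (sign +1)
combine: 4πI² = 637·100/3003·8/429 = 5600/14157
take √, sign +1: I = 0.17742036
No selection rule forces the value: the integral is nonzero (none).

0.177420 (none)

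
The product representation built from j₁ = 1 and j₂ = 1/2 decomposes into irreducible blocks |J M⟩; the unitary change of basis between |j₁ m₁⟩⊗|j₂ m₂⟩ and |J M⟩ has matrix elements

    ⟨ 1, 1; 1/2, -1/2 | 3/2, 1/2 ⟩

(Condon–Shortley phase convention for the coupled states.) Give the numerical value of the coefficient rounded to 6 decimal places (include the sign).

+√(1/3) = +0.577350

√[4·0!2!1!/4! · 2!0!0!1!2!1!] = √(4/3)
  +(−1)^0/∏(0,0,0,0,2,1)! = 1/2  (running 1/2)
⟨..|..⟩ = √(4/3)·(1/2) = +0.577350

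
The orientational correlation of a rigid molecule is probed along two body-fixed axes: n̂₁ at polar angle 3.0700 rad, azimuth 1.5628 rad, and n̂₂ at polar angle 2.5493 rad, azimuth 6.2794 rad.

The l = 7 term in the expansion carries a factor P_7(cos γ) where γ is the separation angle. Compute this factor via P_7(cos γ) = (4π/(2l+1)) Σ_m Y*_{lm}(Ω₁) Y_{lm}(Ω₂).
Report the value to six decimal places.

Addition theorem: P_7(cos γ) = (4π/15) Σ_m Y*_{lm}(Ω₁) Y_{lm}(Ω₂), m = −7…7:
  term(m=-7) = (-0.000000, -0.000000)   from Y*(Ω₁)=(-0.000000, -0.000000), Y(Ω₂)=(0.008448, 0.000224)
  term(m=-6) = (-0.000000, 0.000000)   from Y*(Ω₁)=(0.000000, -0.000000), Y(Ω₂)=(-0.046978, -0.001067)
  term(m=-5) = (0.000000, 0.000001)   from Y*(Ω₁)=(0.000000, 0.000008), Y(Ω₂)=(0.158120, 0.002993)
  term(m=-4) = (0.000067, -0.000001)   from Y*(Ω₁)=(-0.000190, 0.000006), Y(Ω₂)=(-0.351744, -0.005326)
  term(m=-3) = (-0.000020, -0.001557)   from Y*(Ω₁)=(-0.000077, -0.003193), Y(Ω₂)=(0.487442, 0.005536)
  term(m=-2) = (-0.010709, 0.000090)   from Y*(Ω₁)=(0.037608, -0.000601), Y(Ω₂)=(-0.284711, -0.002155)
  term(m=-1) = (-0.000284, -0.067424)   from Y*(Ω₁)=(0.002258, 0.282403), Y(Ω₂)=(-0.238744, -0.000904)
  term(m=+0) = (-0.380231, -0.000000)   from Y*(Ω₁)=(-1.015529, -0.000000), Y(Ω₂)=(0.374416, 0.000000)
  term(m=+1) = (-0.000284, 0.067424)   from Y*(Ω₁)=(-0.002258, 0.282403), Y(Ω₂)=(0.238744, -0.000904)
  term(m=+2) = (-0.010709, -0.000090)   from Y*(Ω₁)=(0.037608, 0.000601), Y(Ω₂)=(-0.284711, 0.002155)
  term(m=+3) = (-0.000020, 0.001557)   from Y*(Ω₁)=(0.000077, -0.003193), Y(Ω₂)=(-0.487442, 0.005536)
  term(m=+4) = (0.000067, 0.000001)   from Y*(Ω₁)=(-0.000190, -0.000006), Y(Ω₂)=(-0.351744, 0.005326)
  term(m=+5) = (0.000000, -0.000001)   from Y*(Ω₁)=(-0.000000, 0.000008), Y(Ω₂)=(-0.158120, 0.002993)
  term(m=+6) = (-0.000000, -0.000000)   from Y*(Ω₁)=(0.000000, 0.000000), Y(Ω₂)=(-0.046978, 0.001067)
  term(m=+7) = (-0.000000, 0.000000)   from Y*(Ω₁)=(0.000000, -0.000000), Y(Ω₂)=(-0.008448, 0.000224)
Σ over m = (-0.402121, -0.000000); ×(4π/15) → (-0.336880, -0.000000). Real part: -0.336880

-0.336880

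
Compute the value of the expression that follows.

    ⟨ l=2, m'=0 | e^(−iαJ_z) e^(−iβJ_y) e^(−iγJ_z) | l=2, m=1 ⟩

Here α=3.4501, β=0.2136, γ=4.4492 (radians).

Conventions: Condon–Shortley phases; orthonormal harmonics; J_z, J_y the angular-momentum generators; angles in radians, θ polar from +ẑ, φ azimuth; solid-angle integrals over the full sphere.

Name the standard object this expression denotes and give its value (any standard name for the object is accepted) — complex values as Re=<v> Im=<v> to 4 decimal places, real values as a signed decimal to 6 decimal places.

Wigner D-matrix element, Re=-0.0660 Im=0.2450

This is a Wigner D-matrix element — the rotation-matrix element ⟨l m'| R(α,β,γ) |l m⟩ in the angular-momentum basis.
Split into d^2_{0,1}(β=0.2136) × two z-phases.
With c≡cos(β/2)=0.994302 and s≡sin(β/2)=0.106597, N=[2·2·6·1]^{1/2}=4.898979
The bounds max(0,m−m')=1 and min(l+m,l−m')=2 give 2 terms
  k=1: (−1)^0·4.8990/(2)·0.9943^3·0.1066^1 = +0.256671
  k=2: (−1)^1·4.8990/(2)·0.9943^1·0.1066^3 = -0.002950
d^2_{0,1}(0.2136) = +0.256671 -0.002950 = +0.253721
Attach z-rotation phases: D = e^{-i(0)(3.4501)}·(+0.253721)·e^{-i(1)(4.4492)} = -0.066008+0.244984i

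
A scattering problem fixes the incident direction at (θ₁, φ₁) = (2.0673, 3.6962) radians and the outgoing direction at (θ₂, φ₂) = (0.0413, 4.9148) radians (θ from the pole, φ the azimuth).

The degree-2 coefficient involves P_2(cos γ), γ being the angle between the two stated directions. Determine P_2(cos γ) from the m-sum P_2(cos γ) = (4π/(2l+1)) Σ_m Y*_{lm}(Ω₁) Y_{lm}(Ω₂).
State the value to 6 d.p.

-0.177856

Summing Y*_{l m}(θ₁,φ₁)·Y_{l m}(θ₂,φ₂) over m ∈ [−2, 2]; prefactor 4π/(2·2+1) = 2.513274:
  m=-2: (0.13300 + 0.26737j) × (-0.00061 + 0.00026j) = -0.00015 - 0.00013j  (running Σ = -0.00015 - 0.00013j)
  m=-1: (0.27507 + 0.17040j) × (0.00641 + 0.03122j) = -0.00356 + 0.00968j  (running Σ = -0.00371 + 0.00955j)
  m=0: (-0.10069 + 0.00000j) × (0.62917 + 0.00000j) = -0.06335 + 0.00000j  (running Σ = -0.06706 + 0.00955j)
  m=1: (-0.27507 + 0.17040j) × (-0.00641 + 0.03122j) = -0.00356 - 0.00968j  (running Σ = -0.07062 - 0.00013j)
  m=2: (0.13300 - 0.26737j) × (-0.00061 - 0.00026j) = -0.00015 + 0.00013j  (running Σ = -0.07077 - 0.00000j)
Total Σ_m = -0.07077 - 0.00000j. Multiply by 2.513274: -0.17786 - 0.00000j. P_2(cos γ) = -0.177856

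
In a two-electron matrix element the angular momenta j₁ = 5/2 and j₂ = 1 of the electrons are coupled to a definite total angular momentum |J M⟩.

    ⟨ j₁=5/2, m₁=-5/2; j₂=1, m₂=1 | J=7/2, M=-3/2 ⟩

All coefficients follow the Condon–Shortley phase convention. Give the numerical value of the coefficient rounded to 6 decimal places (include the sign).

+0.218218

√[8·0!5!2!/8! · 0!5!2!0!2!5!] = √(19200/7)
  +(−1)^0/∏(0,0,5,2,0,0)! = 1/240  (running 1/240)
⟨..|..⟩ = √(19200/7)·(1/240) = +0.218218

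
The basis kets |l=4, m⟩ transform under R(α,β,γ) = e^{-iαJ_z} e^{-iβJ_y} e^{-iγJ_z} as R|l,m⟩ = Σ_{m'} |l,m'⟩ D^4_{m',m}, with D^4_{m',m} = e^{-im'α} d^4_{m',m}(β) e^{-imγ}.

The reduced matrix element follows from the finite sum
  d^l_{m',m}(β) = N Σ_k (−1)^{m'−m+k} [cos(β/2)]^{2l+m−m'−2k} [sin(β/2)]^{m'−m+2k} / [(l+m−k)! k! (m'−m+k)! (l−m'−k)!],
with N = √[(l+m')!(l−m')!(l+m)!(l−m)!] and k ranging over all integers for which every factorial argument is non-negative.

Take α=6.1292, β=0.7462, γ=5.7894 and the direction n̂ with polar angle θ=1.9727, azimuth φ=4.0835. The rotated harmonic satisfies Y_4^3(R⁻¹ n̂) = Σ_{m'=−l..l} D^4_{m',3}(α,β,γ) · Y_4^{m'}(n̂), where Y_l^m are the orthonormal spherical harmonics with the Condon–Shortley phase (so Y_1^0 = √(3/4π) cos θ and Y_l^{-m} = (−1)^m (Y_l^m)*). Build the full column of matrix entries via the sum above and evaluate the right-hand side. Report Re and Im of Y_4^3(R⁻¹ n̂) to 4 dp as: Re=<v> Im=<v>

Re=-0.3827 Im=0.0971

Need the full column D^4_{m',3} for m'=−4..4 at α=6.1292, β=0.7462, γ=5.7894.
cos(β/2)=0.931202, sin(β/2)=0.364504
d^4_{-4,3}: single k=7 term ⇒ +0.002252;  D = +0.001460+0.001714i
d^4_{-3,3}: k∈[6..7] ⇒ +0.014236 -0.000312 = +0.013925;  D = +0.007295+0.011861i
d^4_{-2,3}: k∈[5..6] ⇒ +0.058321 -0.002979 = +0.055343;  D = +0.021419+0.051030i
d^4_{-1,3}: k∈[4..5] ⇒ +0.175591 -0.016143 = +0.159449;  D = +0.038432+0.154748i
d^4_{0,3}: k∈[3..4] ⇒ +0.401227 -0.061476 = +0.339751;  D = +0.030347+0.338392i
d^4_{1,3}: k∈[2..3] ⇒ +0.687603 -0.175591 = +0.512011;  D = -0.033025+0.510945i
d^4_{2,3}: k∈[1..2] ⇒ +0.828081 -0.380637 = +0.447444;  D = -0.097004+0.436803i
d^4_{3,3}: k∈[0..1] ⇒ +0.565393 -0.606409 = -0.041015;  D = +0.014928-0.038202i
d^4_{4,3}: single k=0 term ⇒ -0.625971;  D = +0.314557-0.541196i
Y_4^{m'}(θ=1.9727,φ=4.0835) and Σ D·Y over m':
  (+0.0015+0.0017i)·(-0.2573+0.1860i)  (+0.0073+0.0119i)·(-0.3628-0.1186i)  (+0.0214+0.0510i)·(-0.0062-0.0192i)  (+0.0384+0.1547i)·(-0.1932+0.2657i)  (+0.0303+0.3384i)·(-0.0816+0.0000i)  (-0.0330+0.5109i)·(+0.1932+0.2657i)  (-0.0970+0.4368i)·(-0.0062+0.0192i)  (+0.0149-0.0382i)·(+0.3628-0.1186i)  (+0.3146-0.5412i)·(-0.2573-0.1860i)
Y_4^3(R⁻¹ n̂) = -0.382702+0.097126i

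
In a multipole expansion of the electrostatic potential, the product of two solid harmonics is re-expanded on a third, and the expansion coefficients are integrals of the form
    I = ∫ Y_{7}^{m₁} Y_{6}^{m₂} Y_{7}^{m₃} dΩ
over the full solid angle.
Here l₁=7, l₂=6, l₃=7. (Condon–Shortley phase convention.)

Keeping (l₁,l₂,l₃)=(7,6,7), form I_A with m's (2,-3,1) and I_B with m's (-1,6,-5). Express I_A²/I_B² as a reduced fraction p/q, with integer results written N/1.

125/968

Shared (l₁,l₂,l₃)=(7,6,7): N and (l;000)² cancel in I_A²/I_B².
A: Δ = 6!·8!·6!/21! = 1/2444321880; Racah Σ t=0..3: t=0:+1/18662400 t=1:−1/3317760 t=2:+1/4147200 t=3:−1/37324800 = -1/29859840; ⇒ 3j(7 6 7; 2 -3 1)² = 175/138567, sgn -1
B: Δ = 6!·8!·6!/21! = 1/2444321880; Racah Σ t=6..6: t=6:+1/746496000 = 1/746496000; ⇒ 3j(7 6 7; -1 6 -5)² = 616/62985, sgn +1
I_A²/I_B² = (175/138567)/(616/62985) = 125/968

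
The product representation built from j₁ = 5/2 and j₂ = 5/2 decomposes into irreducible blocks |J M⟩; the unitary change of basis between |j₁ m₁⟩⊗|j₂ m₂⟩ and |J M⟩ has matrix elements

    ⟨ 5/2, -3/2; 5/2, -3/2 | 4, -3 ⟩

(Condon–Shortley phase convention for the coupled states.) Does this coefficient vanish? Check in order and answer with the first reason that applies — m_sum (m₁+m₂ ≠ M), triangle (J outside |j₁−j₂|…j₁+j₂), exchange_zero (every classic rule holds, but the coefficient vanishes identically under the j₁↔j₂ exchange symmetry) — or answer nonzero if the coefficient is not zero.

m-sum: m₁+m₂ = -3/2+(-3/2) = -3, M = -3  ✓
triangle: |j₁−j₂| = 0 ≤ J = 4 ≤ j₁+j₂ = 5  ✓
exchange: j₁=j₂ and m₁=m₂, and (−1)^(j₁+j₂−J) = (−1)^1 = −1 forces ⟨j₁m₁;j₂m₂|JM⟩ = −⟨j₂m₂;j₁m₁|JM⟩ = −⟨j₁m₁;j₂m₂|JM⟩ ⇒ the coefficient vanishes identically
Racah sum check: Σ_k collapses to 0 ⇒ CG = 0

exchange_zero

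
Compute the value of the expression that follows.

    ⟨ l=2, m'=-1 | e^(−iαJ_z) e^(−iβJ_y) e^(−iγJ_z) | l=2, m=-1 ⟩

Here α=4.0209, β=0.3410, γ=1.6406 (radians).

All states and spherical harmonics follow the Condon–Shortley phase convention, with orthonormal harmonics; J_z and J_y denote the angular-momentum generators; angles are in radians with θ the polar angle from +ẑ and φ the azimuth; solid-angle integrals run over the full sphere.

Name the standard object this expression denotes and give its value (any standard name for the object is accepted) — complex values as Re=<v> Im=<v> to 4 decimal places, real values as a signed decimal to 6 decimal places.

This is a Wigner D-matrix element — the rotation-matrix element ⟨l m'| R(α,β,γ) |l m⟩ in the angular-momentum basis.
D^2_{-1,-1}(4.0209,0.3410,1.6406) = e^{-i·-1·4.0209}·d^2_{-1,-1}(0.3410)·e^{-i·-1·1.6406}. Compute d first:
With c≡cos(β/2)=0.985500 and s≡sin(β/2)=0.169675, N=[1·6·1·6]^{1/2}=6.000000
The bounds max(0,m−m')=0 and min(l+m,l−m')=1 give 2 terms
  k=0: (−1)^0·6.0000/(6)·0.9855^4·0.1697^0 = +0.943250
  k=1: (−1)^1·6.0000/(2)·0.9855^2·0.1697^2 = -0.083882
d^2_{-1,-1}(0.3410) = +0.943250 -0.083882 = +0.859367
Phases: e^{-i·(-1)·4.0209}=-0.637685-0.770297i, e^{-i·(-1)·1.6406}=-0.069747+0.997565i ⇒ D=+0.698578-0.500501i

Wigner D-matrix element, Re=0.6986 Im=-0.5005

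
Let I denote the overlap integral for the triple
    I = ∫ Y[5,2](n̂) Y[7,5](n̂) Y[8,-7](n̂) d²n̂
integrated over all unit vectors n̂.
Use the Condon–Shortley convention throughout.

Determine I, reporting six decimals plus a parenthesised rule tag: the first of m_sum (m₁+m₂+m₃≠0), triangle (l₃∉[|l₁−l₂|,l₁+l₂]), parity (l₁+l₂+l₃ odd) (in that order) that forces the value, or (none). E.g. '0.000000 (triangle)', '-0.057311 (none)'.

0.018143 (none)

Checks pass: Σm=0; 20 even; l₃=8∈[2,12].
(2·5+1)(2·7+1)(2·8+1) = 2805
Δ: 4! 6! 10! / 21! → 1/814773960
sum: t=0:+1/87091200 t=1:−1/4976640 t=2:+1/2073600 t=3:−1/4976640 t=4:+1/87091200 = 1/9676800
3j²(5 7 8; 0 0 0) = Δ·Π!·Σ² = 360/46189  (sign +1)
sum: t=2:+1/1741824000 t=3:−1/1567641600 = -1/15676416000
3j²(5 7 8; 2 5 -7) = Δ·Π!·Σ² = 11/58140  (sign +1)
combine: 4πI² = 2805·360/46189·11/58140 = 330/79781
take √, sign +1: I = 0.01814272
No selection rule forces the value: the integral is nonzero (none).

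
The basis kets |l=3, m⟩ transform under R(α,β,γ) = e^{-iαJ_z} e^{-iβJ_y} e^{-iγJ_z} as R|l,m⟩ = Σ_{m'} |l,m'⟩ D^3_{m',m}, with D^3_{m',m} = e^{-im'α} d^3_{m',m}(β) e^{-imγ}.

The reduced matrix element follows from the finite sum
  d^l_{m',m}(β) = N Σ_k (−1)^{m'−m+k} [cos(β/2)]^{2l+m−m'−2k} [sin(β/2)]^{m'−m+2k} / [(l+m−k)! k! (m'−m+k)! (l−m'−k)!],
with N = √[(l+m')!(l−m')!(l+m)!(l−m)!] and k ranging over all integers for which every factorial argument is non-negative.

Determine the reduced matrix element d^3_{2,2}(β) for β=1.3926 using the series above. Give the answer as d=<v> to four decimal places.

d=-0.5087

d^3_{2,2}(β=1.3926) via the finite sum:
With c≡cos(β/2)=0.767221 and s≡sin(β/2)=0.641383, N=[120·1·120·1]^{1/2}=120.000000
k∈{0,1} keeps every argument non-negative
  k=0: (−1)^0·120.0000/(120)·0.7672^6·0.6414^0 = +0.203949
  k=1: (−1)^1·120.0000/(24)·0.7672^4·0.6414^2 = -0.712666
d^3_{2,2}(1.3926) = +0.203949 -0.712666 = -0.508718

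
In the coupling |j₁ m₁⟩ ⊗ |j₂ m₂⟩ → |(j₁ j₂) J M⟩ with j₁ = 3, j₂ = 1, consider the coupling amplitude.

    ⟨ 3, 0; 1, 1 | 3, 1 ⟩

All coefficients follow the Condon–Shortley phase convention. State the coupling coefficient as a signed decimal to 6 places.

−√(1/2) = -0.707107

triangle: 1!*5!*1!/8! = 120/40320
(j±m)!: 3!*3!*2!*0!*4!*2! = 3456
prefactor² = (2J+1)*Δ*N² = 72
  k=1: −1/(1!*0!*2!*1!*3!*0!) = -1/12
Σ = -1/12  ⇒  CG² = 72*(-1/12)² = 1/2
CG = −√(1/2) = -0.707107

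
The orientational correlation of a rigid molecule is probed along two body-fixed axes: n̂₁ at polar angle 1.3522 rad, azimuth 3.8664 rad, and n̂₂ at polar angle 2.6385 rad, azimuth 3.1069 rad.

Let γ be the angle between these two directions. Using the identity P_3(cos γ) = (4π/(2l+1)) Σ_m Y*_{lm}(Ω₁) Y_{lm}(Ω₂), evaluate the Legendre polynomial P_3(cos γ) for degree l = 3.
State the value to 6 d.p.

-0.218326

Expand P_3 via completeness: Σ_{m} conj(Y_{3,m}) at Ω₁ times Y_{3,m} at Ω₂ —
  [-3]  conj(Y_{3,-3})(Ω₁) = +0.220321-0.319550i ; Y_{3,-3}(Ω₂) = -0.046508-0.004858i ; Δ = -0.011799+0.013791i
  [-2]  conj(Y_{3,-2})(Ω₁) = +0.025532+0.209656i ; Y_{3,-2}(Ω₂) = -0.207631-0.014430i ; Δ = -0.002276-0.043899i
  [-1]  conj(Y_{3,-1})(Ω₁) = +0.180648+0.159983i ; Y_{3,-1}(Ω₂) = -0.441899-0.015337i ; Δ = -0.077374-0.073467i
  [+0]  conj(Y_{3,0})(Ω₁) = -0.223751-0.000000i ; Y_{3,0}(Ω₂) = -0.273882+0.000000i ; Δ = +0.061281+0.000000i
  [+1]  conj(Y_{3,1})(Ω₁) = -0.180648+0.159983i ; Y_{3,1}(Ω₂) = +0.441899-0.015337i ; Δ = -0.077374+0.073467i
  [+2]  conj(Y_{3,2})(Ω₁) = +0.025532-0.209656i ; Y_{3,2}(Ω₂) = -0.207631+0.014430i ; Δ = -0.002276+0.043899i
  [+3]  conj(Y_{3,3})(Ω₁) = -0.220321-0.319550i ; Y_{3,3}(Ω₂) = +0.046508-0.004858i ; Δ = -0.011799-0.013791i
Accumulated sum -0.121617-0.000000i; after 4π/(2l+1) scaling, -0.218326-0.000000i ⇒ P_3 = -0.218326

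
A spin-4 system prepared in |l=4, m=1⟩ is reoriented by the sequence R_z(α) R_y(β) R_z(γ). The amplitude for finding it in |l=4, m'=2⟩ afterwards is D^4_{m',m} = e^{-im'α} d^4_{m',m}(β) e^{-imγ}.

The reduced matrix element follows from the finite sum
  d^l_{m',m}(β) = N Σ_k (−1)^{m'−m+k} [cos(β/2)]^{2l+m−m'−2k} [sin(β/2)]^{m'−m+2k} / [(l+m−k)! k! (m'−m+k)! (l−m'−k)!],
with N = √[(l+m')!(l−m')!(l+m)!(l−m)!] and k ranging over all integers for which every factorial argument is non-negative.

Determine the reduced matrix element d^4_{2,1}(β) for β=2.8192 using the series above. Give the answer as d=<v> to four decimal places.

d=-0.0526

d^4_{2,1}(β=2.8192) via the finite sum:
With c≡cos(β/2)=0.160499 and s≡sin(β/2)=0.987036, N=[720·2·120·6]^{1/2}=1018.233765
Admissible k: 0..2 (factorial args all ≥0)
  k=0: (−1)^1·1018.2338/(240)·0.1605^7·0.9870^1 = -0.000011
  k=1: (−1)^2·1018.2338/(48)·0.1605^5·0.9870^3 = +0.002173
  k=2: (−1)^3·1018.2338/(72)·0.1605^3·0.9870^5 = -0.054777
d^4_{2,1}(2.8192) = -0.000011 +0.002173 -0.054777 = -0.052616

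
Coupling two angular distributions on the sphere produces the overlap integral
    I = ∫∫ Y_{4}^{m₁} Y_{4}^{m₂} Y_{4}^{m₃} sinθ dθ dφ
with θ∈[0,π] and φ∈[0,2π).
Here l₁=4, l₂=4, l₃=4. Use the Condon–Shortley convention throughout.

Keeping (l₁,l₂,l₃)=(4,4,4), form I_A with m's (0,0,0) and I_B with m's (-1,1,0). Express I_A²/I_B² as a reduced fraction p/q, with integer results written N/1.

4/1

Same 4,4,4: normalisation and zero-m 3j drop out of the ratio.
A: Δ: 4! 4! 4! / 13! → 1/450450; sum: t=0:+1/13824 t=1:−1/216 t=2:+1/64 t=3:−1/216 t=4:+1/13824 = 5/768; 3j²(4 4 4; 0 0 0) = Δ·Π!·Σ² = 18/1001  (sign +1)
B: Δ: 4! 4! 4! / 13! → 1/450450; sum: t=1:−1/3456 t=2:+1/144 t=3:−1/96 t=4:+1/864 = -1/384; 3j²(4 4 4; -1 1 0) = Δ·Π!·Σ² = 9/2002  (sign -1)
I_A²/I_B² = (18/1001)/(9/2002) = 4/1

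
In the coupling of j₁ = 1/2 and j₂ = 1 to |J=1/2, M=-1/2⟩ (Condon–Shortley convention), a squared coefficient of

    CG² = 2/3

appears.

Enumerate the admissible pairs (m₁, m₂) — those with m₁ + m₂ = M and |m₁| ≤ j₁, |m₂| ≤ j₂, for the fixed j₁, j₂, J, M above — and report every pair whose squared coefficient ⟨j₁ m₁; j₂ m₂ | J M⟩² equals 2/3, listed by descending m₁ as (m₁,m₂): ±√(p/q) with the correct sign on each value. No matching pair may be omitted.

(1/2,-1): +√(2/3)

Admissible pairs with m₁+m₂ = M = -1/2: (-1/2,0), (1/2,-1)
  (m₁,m₂)=(1/2,-1): CG² = 2/3, CG = +√(2/3)   ← matches the target
  (m₁,m₂)=(-1/2,0): CG² = 1/3, CG = −√(1/3)
Pairs with CG² = 2/3: (1/2,-1): +√(2/3)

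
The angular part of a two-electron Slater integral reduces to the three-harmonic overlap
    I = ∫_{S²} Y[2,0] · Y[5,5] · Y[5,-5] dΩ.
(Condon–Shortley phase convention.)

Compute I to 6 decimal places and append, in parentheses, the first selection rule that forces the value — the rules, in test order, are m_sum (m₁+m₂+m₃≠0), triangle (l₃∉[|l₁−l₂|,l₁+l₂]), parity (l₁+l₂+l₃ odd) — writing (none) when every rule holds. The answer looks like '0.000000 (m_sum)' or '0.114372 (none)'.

0.242609 (none)

m-sum 0 ✓  L=12 even ✓  3≤5≤7 ✓
Π(2lᵢ+1) = 5×11×11 = 605
triangle coeff Δ(2,5,5) = 1/38610
Σ_t [0,2]: t=0:+1/2880 t=1:−1/576 t=2:+1/2880 = -1/960
(3j)²=10/429 [(2 5 5; 0 0 0)], sign=+1
Σ_t [2,2]: t=2:+1/161280 = 1/161280
(3j)²=15/286 [(2 5 5; 0 5 -5)], sign=+1
⇒ 4πI² = 125/169
I = (+1)√(125/169/(4π)) = 0.24260890
No selection rule forces the value: the integral is nonzero (none).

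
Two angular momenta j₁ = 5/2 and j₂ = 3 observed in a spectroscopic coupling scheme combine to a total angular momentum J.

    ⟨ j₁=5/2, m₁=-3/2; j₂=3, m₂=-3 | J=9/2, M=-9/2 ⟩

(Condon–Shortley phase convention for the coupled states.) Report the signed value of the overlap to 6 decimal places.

+√(6/11) = +0.738549

√[10·1!4!5!/11! · 1!4!0!6!0!9!] = √(49766400/11)
  +(−1)^0/∏(0,1,4,0,0,5)! = 1/2880  (running 1/2880)
⟨..|..⟩ = √(49766400/11)·(1/2880) = +0.738549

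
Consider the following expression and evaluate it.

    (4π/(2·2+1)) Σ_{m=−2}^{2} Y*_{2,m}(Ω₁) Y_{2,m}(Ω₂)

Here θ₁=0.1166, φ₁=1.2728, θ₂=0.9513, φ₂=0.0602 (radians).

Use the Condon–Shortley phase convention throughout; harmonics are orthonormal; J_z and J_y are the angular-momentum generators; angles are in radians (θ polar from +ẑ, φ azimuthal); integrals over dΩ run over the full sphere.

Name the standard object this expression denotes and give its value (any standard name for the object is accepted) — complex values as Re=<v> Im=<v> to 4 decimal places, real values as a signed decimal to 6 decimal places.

This sum is the spherical-harmonic addition theorem: it equals the Legendre polynomial P_l(cos γ) of the angle γ between the two directions.
Summing Y*_{l m}(θ₁,φ₁)·Y_{l m}(θ₂,φ₂) over m ∈ [−2, 2]; prefactor 4π/(2·2+1) = 2.513274:
  term(m=-2) = -0.001010+0.000879i   from Y*(Ω₁)=-0.004327+0.002935i, Y(Ω₂)=+0.254198-0.030754i
  term(m=-1) = +0.011429+0.030531i   from Y*(Ω₁)=+0.026209+0.085331i, Y(Ω₂)=+0.364544-0.021972i
  term(m=+0) = +0.002217+0.000000i   from Y*(Ω₁)=+0.617978-0.000000i, Y(Ω₂)=+0.003588+0.000000i
  term(m=+1) = +0.011429-0.030531i   from Y*(Ω₁)=-0.026209+0.085331i, Y(Ω₂)=-0.364544-0.021972i
  term(m=+2) = -0.001010-0.000879i   from Y*(Ω₁)=-0.004327-0.002935i, Y(Ω₂)=+0.254198+0.030754i
Accumulated sum +0.023056-0.000000i; after 4π/(2l+1) scaling, +0.057947-0.000000i ⇒ P_2 = 0.057947

Legendre polynomial (addition theorem), +0.057947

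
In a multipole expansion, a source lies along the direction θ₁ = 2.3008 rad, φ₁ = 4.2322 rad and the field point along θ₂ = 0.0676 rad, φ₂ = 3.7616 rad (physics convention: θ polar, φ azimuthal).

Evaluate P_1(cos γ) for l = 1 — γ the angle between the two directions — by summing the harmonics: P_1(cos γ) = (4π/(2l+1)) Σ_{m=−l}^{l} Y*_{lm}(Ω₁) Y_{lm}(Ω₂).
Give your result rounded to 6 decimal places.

Term-by-term m-sum for l=1 (normalisation 4π/3 = 4.188790):
  m=-1: (-0.118929, -0.228337) × (-0.018994, 0.013560) = (0.005355, 0.002724)  (running Σ = (0.005355, 0.002724))
  m=0: (-0.325836, -0.000000) × (0.487487, 0.000000) = (-0.158840, -0.000000)  (running Σ = (-0.153485, 0.002724))
  m=1: (0.118929, -0.228337) × (0.018994, 0.013560) = (0.005355, -0.002724)  (running Σ = (-0.148130, 0.000000))
Accumulated sum (-0.148130, 0.000000); after 4π/(2l+1) scaling, (-0.620486, 0.000000) ⇒ P_1 = -0.620486

-0.620486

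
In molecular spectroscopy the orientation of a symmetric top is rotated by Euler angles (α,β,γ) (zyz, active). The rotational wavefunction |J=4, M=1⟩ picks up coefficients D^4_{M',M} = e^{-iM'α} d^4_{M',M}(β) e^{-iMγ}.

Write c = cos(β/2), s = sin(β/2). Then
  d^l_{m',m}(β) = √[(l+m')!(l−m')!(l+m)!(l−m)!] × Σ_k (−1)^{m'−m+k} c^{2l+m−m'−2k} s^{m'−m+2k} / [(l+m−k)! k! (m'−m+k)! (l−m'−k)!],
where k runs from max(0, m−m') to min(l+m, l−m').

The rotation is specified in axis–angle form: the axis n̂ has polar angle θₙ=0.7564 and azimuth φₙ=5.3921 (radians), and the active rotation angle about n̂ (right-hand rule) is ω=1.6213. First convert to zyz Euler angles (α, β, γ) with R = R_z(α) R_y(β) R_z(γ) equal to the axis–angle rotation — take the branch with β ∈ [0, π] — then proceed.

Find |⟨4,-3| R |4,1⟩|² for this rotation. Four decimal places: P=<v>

P=0.1355

Axis–angle → zyz. n̂ = (sinθₙcosφₙ, sinθₙsinφₙ, cosθₙ) = (+0.431391, -0.533779, +0.727311), ω = 1.6213.
R = I cosω + sinω [n̂]ₓ + (1−cosω) n̂n̂ᵀ gives
  R = [+0.145011, -0.968276, -0.203503; +0.484492, +0.248821, -0.838663; +0.862693, +0.023019, +0.505204]
β = atan2(√(R₁₃²+R₂₃²), R₃₃) = 1.041178; α = atan2(R₂₃, R₁₃) mod 2π = 4.474338; γ = atan2(R₃₂, −R₃₁) mod 2π = 3.114916
Split into d^4_{-3,1}(β=1.0412) × two z-phases.
Half-angle: c=0.867526, s=0.497391. N=√(1·5040·120·6)=1904.940944
Admissible k: 4..5 (factorial args all ≥0)
  k=4: (−1)^0·1904.9409/(144)·0.8675^4·0.4974^4 = +0.458609
  k=5: (−1)^1·1904.9409/(240)·0.8675^2·0.4974^6 = -0.090453
d^4_{-3,1}(1.0412) = +0.458609 -0.090453 = +0.368155
|D^4_{-3,1}|² = |d^4_{-3,1}(β)|² = (+0.368155)² = 0.135538 (the z-rotation phases have unit modulus)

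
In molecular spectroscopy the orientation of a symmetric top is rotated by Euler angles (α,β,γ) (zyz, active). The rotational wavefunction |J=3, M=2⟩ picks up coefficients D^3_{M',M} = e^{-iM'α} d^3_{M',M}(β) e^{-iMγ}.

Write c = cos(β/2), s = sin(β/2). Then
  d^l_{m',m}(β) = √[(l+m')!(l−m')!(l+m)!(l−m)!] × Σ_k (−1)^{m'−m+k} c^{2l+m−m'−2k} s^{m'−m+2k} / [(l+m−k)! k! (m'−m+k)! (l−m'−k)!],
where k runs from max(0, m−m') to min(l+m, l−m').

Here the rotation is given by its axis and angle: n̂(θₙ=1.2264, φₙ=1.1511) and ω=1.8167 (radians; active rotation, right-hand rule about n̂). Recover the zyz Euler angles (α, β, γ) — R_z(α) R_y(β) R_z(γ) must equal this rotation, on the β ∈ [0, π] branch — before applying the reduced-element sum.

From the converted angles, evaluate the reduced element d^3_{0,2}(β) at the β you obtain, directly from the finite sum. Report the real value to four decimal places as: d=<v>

Axis–angle → zyz. n̂ = (sinθₙcosφₙ, sinθₙsinφₙ, cosθₙ) = (+0.383556, +0.859588, +0.337629), ω = 1.8167.
R = I cosω + sinω [n̂]ₓ + (1−cosω) n̂n̂ᵀ gives
  R = [-0.060505, +0.082488, +0.994754; +0.737432, +0.675330, -0.011146; -0.672706, +0.732888, -0.101690]
β = atan2(√(R₁₃²+R₂₃²), R₃₃) = 1.672663; α = atan2(R₂₃, R₁₃) mod 2π = 6.271981; γ = atan2(R₃₂, −R₃₁) mod 2π = 0.828188
d^3_{0,2}(β=1.6727) via the finite sum:
c=cos(1.672663/2)=0.670190, s=sin(1.672663/2)=0.742189; N=√[6·6·120·1]=65.726707
The bounds max(0,m−m')=2 and min(l+m,l−m')=3 give 2 terms
  k=2: (−1)^0·65.7267/(12)·0.6702^4·0.7422^2 = +0.608671
  k=3: (−1)^1·65.7267/(12)·0.6702^2·0.7422^4 = -0.746476
d^3_{0,2}(1.6727) = +0.608671 -0.746476 = -0.137805

d=-0.1378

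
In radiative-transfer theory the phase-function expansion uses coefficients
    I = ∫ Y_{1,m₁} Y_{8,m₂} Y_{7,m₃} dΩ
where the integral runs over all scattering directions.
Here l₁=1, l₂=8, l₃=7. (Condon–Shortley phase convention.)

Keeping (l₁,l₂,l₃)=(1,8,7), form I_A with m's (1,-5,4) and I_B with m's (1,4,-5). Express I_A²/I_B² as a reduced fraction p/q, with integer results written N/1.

13/1

Same 1,8,7: normalisation and zero-m 3j drop out of the ratio.
A: Δ: 2! 0! 14! / 17! → 1/2040; sum: t=0:+1/479001600 = 1/479001600; 3j²(1 8 7; 1 -5 4) = Δ·Π!·Σ² = 13/340  (sign -1)
B: Δ: 2! 0! 14! / 17! → 1/2040; sum: t=0:+1/1916006400 = 1/1916006400; 3j²(1 8 7; 1 4 -5) = Δ·Π!·Σ² = 1/340  (sign +1)
I_A²/I_B² = (13/340)/(1/340) = 13/1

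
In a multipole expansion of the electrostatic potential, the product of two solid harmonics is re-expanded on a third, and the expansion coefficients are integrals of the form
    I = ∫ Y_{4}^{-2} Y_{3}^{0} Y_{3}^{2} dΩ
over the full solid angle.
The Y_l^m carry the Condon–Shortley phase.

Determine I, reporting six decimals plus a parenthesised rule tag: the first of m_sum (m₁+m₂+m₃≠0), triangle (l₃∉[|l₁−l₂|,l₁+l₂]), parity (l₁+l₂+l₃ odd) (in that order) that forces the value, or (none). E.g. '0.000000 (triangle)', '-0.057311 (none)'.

-0.044418 (none)

Checks pass: Σm=0; 10 even; l₃=3∈[1,7].
(2·4+1)(2·3+1)(2·3+1) = 441
Δ: 4! 4! 2! / 11! → 1/34650
sum: t=1:−1/72 t=2:+1/16 t=3:−1/72 = 5/144
3j²(4 3 3; 0 0 0) = Δ·Π!·Σ² = 2/77  (sign -1)
sum: t=2:+1/96 t=3:−1/72 = -1/288
3j²(4 3 3; -2 0 2) = Δ·Π!·Σ² = 1/462  (sign +1)
combine: 4πI² = 441·2/77·1/462 = 3/121
take √, sign -1: I = -0.04441841
No selection rule forces the value: the integral is nonzero (none).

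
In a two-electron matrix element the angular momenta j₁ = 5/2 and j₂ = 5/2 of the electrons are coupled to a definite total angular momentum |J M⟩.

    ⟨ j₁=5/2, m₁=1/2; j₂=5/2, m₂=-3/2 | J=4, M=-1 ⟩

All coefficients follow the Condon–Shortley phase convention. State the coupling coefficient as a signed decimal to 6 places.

+0.597614  (= +√(5/14))

triangle: 1!·4!·4!/10! = 576/3628800
(j±m)!: 3!·2!·1!·4!·3!·5! = 207360
prefactor² = (2J+1)·Δ·N² = 10368/35
  k=0: +1/(0!·1!·2!·1!·2!·3!) = 1/24
  k=1: −1/(1!·0!·1!·0!·3!·4!) = -1/144
Σ = 5/144  ⇒  CG² = 10368/35·(5/144)² = 5/14
CG = +√(5/14) = +0.597614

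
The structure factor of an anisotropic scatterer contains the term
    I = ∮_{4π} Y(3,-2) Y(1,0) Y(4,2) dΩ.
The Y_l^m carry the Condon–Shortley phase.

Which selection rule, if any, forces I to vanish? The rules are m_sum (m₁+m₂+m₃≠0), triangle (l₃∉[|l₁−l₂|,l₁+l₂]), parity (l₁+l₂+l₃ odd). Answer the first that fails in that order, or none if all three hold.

azimuthal sum: -2 + 0 + 2 = 0  ✓
2 ≤ 4 ≤ 4 (triangle on l)  ✓
L = 3 + 1 + 4 = 8 (even)  ✓

none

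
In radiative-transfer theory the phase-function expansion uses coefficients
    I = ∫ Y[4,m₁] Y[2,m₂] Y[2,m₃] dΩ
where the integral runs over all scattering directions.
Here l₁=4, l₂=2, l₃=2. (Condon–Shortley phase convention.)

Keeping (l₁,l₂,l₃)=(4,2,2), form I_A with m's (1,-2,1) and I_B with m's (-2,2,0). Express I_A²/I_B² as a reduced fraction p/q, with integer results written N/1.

1/3

l's match ⇒ only the (l;m) 3-j factors differ between A and B.
A: triangle coeff Δ(4,2,2) = 1/630; Σ_t [0,0]: t=0:+1/144 = 1/144; (3j)²=1/126 [(4 2 2; 1 -2 1)], sign=-1
B: triangle coeff Δ(4,2,2) = 1/630; Σ_t [4,4]: t=4:+1/96 = 1/96; (3j)²=1/42 [(4 2 2; -2 2 0)], sign=+1
I_A²/I_B² = (1/126)/(1/42) = 1/3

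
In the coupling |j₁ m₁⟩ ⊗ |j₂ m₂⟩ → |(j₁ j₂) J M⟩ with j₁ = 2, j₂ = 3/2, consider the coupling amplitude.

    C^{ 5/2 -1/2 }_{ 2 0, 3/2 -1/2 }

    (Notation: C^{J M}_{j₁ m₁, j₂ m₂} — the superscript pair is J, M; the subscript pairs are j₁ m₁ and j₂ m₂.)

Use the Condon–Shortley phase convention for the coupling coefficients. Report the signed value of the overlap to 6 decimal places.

triangle: 1!×3!×2!/7! = 12/5040
(j±m)!: 2!×2!×1!×2!×2!×3! = 96
prefactor² = (2J+1)×Δ×N² = 48/35
  k=0: +1/(0!×1!×2!×1!×1!×1!) = 1/2
  k=1: −1/(1!×0!×1!×0!×2!×2!) = -1/4
Σ = 1/4  ⇒  CG² = 48/35×(1/4)² = 3/35
CG = +√(3/35) = +0.292770

+√(3/35) ≈ +0.292770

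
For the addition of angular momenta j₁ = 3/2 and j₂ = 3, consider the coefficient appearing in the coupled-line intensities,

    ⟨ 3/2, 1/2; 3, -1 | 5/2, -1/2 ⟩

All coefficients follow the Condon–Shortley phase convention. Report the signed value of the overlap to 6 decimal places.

√[6·2!1!4!/8! · 2!1!2!4!2!3!] = √(288/35)
  +(−1)^0/∏(0,2,1,2,0,2)! = 1/8  (running 1/8)
  +(−1)^1/∏(1,1,0,1,1,3)! = -1/6  (running -1/24)
⟨..|..⟩ = √(288/35)·(-1/24) = -0.119523

-0.119523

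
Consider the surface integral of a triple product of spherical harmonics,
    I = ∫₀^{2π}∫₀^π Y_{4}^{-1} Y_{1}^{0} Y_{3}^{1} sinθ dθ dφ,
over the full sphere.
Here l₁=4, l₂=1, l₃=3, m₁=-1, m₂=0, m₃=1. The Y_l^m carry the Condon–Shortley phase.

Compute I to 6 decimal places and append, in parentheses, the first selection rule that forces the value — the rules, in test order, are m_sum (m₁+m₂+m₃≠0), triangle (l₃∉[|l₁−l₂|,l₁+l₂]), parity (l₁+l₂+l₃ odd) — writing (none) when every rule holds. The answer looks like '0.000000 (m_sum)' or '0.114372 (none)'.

m-sum 0 ✓  L=8 even ✓  3≤3≤5 ✓
Π(2lᵢ+1) = 9×3×7 = 189
triangle coeff Δ(4,1,3) = 1/252
Σ_t [1,1]: t=1:−1/36 = -1/36
(3j)²=4/63 [(4 1 3; 0 0 0)], sign=+1
Σ_t [1,1]: t=1:−1/48 = -1/48
(3j)²=5/84 [(4 1 3; -1 0 1)], sign=-1
⇒ 4πI² = 5/7
I = (-1)√(5/7/(4π)) = -0.23841361
No selection rule forces the value: the integral is nonzero (none).

-0.238414 (none)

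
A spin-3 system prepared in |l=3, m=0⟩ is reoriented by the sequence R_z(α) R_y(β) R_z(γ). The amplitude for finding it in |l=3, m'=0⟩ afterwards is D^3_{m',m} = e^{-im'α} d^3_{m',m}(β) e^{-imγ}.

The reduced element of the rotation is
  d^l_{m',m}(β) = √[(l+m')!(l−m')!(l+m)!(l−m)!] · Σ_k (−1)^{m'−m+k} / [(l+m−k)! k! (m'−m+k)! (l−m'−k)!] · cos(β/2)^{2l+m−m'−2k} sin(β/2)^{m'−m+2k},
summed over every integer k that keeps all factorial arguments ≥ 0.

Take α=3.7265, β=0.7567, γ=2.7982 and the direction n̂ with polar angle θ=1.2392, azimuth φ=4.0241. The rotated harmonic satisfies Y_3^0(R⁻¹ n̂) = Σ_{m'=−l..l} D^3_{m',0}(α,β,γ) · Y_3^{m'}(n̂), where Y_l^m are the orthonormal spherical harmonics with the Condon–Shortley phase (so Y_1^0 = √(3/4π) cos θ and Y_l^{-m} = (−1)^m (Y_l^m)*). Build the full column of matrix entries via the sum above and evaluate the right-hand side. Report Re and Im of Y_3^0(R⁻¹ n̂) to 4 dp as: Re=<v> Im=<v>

Need the full column D^3_{m',0} for m'=−3..3 at α=3.7265, β=0.7567, γ=2.7982.
cos(β/2)=0.929275, sin(β/2)=0.369388
d^3_{-3,0}: single k=3 term ⇒ +0.180882;  D = +0.033082-0.177831i
d^3_{-2,0}: k∈[2..3] ⇒ +0.557318 -0.088060 = +0.469258;  D = +0.183162+0.432036i
d^3_{-1,0}: k∈[1..3] ⇒ +0.886738 -0.420332 +0.022138 = +0.488544;  D = -0.407330-0.269736i
d^3_{0,0}: k∈[0..3] ⇒ +0.643971 -0.915767 +0.144697 -0.002540 = -0.129639;  D = -0.129639+0.000000i
d^3_{1,0}: k∈[0..2] ⇒ -0.886738 +0.420332 -0.022138 = -0.488544;  D = +0.407330-0.269736i
d^3_{2,0}: k∈[0..1] ⇒ +0.557318 -0.088060 = +0.469258;  D = +0.183162-0.432036i
d^3_{3,0}: single k=0 term ⇒ -0.180882;  D = -0.033082-0.177831i
Y_3^{m'}(θ=1.2392,φ=4.0241) and Σ D·Y over m':
  (+0.0331-0.1778i)·(+0.3105+0.1672i)  (+0.1832+0.4320i)·(-0.0574-0.2919i)  (-0.4073-0.2697i)·(+0.0912-0.1109i)  (-0.1296+0.0000i)·(-0.3001+0.0000i)  (+0.4073-0.2697i)·(-0.0912-0.1109i)  (+0.1832-0.4320i)·(-0.0574+0.2919i)  (-0.0331-0.1778i)·(-0.3105+0.1672i)
Y_3^0(R⁻¹ n̂) = +0.215902-0.000000i

Re=0.2159 Im=0.0000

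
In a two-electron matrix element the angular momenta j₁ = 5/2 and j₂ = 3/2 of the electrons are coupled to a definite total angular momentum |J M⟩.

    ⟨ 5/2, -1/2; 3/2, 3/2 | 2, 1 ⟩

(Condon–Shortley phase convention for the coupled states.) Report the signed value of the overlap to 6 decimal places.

+√(9/28) ≈ +0.566947

√[5·2!3!1!/7! · 2!3!3!0!3!1!] = √(36/7)
  +(−1)^2/∏(2,0,1,1,2,0)! = 1/4  (running 1/4)
⟨..|..⟩ = √(36/7)·(1/4) = +0.566947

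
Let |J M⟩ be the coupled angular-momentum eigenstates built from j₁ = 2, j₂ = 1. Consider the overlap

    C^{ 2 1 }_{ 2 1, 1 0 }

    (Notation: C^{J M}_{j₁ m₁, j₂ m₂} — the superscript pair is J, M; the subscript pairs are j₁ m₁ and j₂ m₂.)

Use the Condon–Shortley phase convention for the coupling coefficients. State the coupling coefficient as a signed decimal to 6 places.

+0.408248

j₁+j₂−J=1  J+j₁−j₂=3  J−j₁+j₂=1  j₁+j₂+J+1=6
(j₁±m₁, j₂±m₂, J±M) = (3,1,1,1,3,1)
P² = 3/2
sum k=0..1:
  [0] +1/2 = 1/2
  [1] −1/6 = -1/6
S = 1/3
C² = P²·S² = 1/6 ; C = +0.408248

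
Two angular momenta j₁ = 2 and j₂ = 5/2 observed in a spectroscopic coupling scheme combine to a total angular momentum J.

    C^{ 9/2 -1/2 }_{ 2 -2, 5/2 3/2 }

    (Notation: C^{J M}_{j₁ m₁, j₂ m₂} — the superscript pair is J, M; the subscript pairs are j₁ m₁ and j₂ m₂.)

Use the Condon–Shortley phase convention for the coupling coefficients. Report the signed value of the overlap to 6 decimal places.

+√(5/126) ≈ +0.199205

j₁+j₂−J=0  J+j₁−j₂=4  J−j₁+j₂=5  j₁+j₂+J+1=10
(j₁±m₁, j₂±m₂, J±M) = (0,4,4,1,4,5)
P² = 92160/7
sum k=0..0:
  [0] +1/576 = 1/576
S = 1/576
C² = P²·S² = 5/126 ; C = +0.199205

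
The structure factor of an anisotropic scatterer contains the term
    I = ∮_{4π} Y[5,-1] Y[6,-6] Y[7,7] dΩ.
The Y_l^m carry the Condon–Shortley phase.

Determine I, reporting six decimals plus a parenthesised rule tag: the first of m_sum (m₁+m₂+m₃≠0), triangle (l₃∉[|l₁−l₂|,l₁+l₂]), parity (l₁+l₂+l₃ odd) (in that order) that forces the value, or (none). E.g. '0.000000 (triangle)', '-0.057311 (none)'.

m-sum 0 ✓  L=18 even ✓  1≤7≤11 ✓
Π(2lᵢ+1) = 11×13×15 = 2145
triangle coeff Δ(5,6,7) = 1/174594420
Σ_t [0,4]: t=0:+1/4147200 t=1:−1/207360 t=2:+1/82944 t=3:−1/207360 t=4:+1/4147200 = 1/345600
(3j)²=420/46189 [(5 6 7; 0 0 0)], sign=-1
Σ_t [0,0]: t=0:+1/696729600 = 1/696729600
(3j)²=11/1292 [(5 6 7; -1 -6 7)], sign=+1
⇒ 4πI² = 17325/104329
I = (-1)√(17325/104329/(4π)) = -0.11495534
No selection rule forces the value: the integral is nonzero (none).

-0.114955 (none)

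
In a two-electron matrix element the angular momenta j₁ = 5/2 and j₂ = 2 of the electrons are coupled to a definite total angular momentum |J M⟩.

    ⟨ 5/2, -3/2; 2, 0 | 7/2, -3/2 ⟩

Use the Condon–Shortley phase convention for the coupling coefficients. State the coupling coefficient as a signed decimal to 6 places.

√[8·1!4!3!/9! · 1!4!2!2!2!5!] = √(512/7)
  +(−1)^0/∏(0,1,4,2,0,1)! = 1/48  (running 1/48)
  +(−1)^1/∏(1,0,3,1,1,2)! = -1/12  (running -1/16)
⟨..|..⟩ = √(512/7)·(-1/16) = -0.534522

-0.534522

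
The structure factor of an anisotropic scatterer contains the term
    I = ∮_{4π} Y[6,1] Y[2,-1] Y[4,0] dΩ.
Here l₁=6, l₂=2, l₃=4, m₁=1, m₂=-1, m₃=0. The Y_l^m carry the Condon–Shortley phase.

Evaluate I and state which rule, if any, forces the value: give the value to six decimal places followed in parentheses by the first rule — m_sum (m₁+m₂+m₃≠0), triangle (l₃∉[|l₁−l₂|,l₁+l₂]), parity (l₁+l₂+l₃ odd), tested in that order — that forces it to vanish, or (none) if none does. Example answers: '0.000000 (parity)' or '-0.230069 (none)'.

-0.210395 (none)

Checks pass: Σm=0; 12 even; l₃=4∈[4,8].
(2·6+1)(2·2+1)(2·4+1) = 585
Δ: 4! 8! 0! / 13! → 1/6435
sum: t=2:+1/2304 = 1/2304
3j²(6 2 4; 0 0 0) = Δ·Π!·Σ² = 5/143  (sign +1)
sum: t=1:−1/3456 = -1/3456
3j²(6 2 4; 1 -1 0) = Δ·Π!·Σ² = 35/1287  (sign -1)
combine: 4πI² = 585·5/143·35/1287 = 875/1573
take √, sign -1: I = -0.21039467
No selection rule forces the value: the integral is nonzero (none).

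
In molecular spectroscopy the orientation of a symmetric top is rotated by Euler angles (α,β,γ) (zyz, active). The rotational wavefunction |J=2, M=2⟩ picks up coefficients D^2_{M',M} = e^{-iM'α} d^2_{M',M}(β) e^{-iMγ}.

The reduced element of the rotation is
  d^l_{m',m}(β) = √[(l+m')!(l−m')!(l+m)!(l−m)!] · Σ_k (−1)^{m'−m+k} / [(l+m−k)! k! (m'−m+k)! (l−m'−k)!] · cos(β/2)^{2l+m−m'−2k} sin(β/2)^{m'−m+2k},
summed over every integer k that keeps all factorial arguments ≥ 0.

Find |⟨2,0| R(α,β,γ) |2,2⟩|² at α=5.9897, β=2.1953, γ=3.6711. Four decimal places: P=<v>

P=0.1624

First d^2_{0,2}(β=2.1953), then the phase factors e^{-i(0)α} and e^{-i(2)γ}:
c=cos(2.195300/2)=0.455689, s=sin(2.195300/2)=0.890139; N=√[2·2·24·1]=9.797959
Admissible k: 2..2 (factorial args all ≥0)
  k=2: (−1)^0·9.7980/(4)·0.4557^2·0.8901^2 = +0.403022
d^2_{0,2}(2.1953) = +0.403022
|D^2_{0,2}|² = |d^2_{0,2}(β)|² = (+0.403022)² = 0.162427 (the z-rotation phases have unit modulus)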